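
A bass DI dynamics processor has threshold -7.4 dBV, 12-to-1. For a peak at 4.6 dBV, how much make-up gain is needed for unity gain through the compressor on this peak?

11 dB

Without make-up, output = threshold + overshoot/12 = -7.4 + 1 = -6.4 dBV.
Gap to target: 11 dB.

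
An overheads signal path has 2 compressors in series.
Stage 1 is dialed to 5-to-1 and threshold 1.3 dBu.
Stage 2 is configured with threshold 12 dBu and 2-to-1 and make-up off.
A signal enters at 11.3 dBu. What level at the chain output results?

Stage 1: 10 dB above 1.3 dBu, reduced 5:1 to 2 dB above → 3.3 dBu.
Stage 2: 3.3 dBu ≤ 12 dBu, so stage 2 doesn't engage; output 3.3 dBu.

3.3 dBu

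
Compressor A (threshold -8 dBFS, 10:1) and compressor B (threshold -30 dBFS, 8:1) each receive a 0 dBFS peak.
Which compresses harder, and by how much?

A: overshoot 8 dB → output overshoot 0.8 dB → GR 7.2 dB.
B: overshoot 30 dB → output overshoot 3.75 dB → GR 26.25 dB.
Difference: 19.05 dB in favour of B.

B, by 19.05 dB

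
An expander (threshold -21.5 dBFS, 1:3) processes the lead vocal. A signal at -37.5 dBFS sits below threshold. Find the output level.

Undershoot = (-21.5) − (-37.5) = 16 dB.
At 1:3, that expands to 48 dB under threshold.
Output = -21.5 − 48 = -69.5 dBFS.

-69.5 dBFS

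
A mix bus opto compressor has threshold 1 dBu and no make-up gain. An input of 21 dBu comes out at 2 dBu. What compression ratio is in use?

Input overshoot = 21 − 1 = 20 dB; output overshoot = 2 − 1 = 1 dB.
Ratio = 20 / 1 = 20.

20:1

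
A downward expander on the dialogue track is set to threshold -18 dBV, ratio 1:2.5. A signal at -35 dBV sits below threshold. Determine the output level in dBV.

Undershoot = (-18) − (-35) = 17 dB.
At 1:2.5, that expands to 42.5 dB under threshold.
Output = -18 − 42.5 = -60.5 dBV.

-60.5 dBV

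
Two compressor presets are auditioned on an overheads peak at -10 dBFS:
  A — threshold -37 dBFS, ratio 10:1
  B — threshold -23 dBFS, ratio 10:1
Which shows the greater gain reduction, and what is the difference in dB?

A: overshoot 27 dB → output overshoot 2.7 dB → GR 24.3 dB.
B: overshoot 13 dB → output overshoot 1.3 dB → GR 11.7 dB.
A reduces 12.6 dB more.

A, by 12.6 dB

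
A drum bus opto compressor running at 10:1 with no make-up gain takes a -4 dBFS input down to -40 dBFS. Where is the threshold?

-44 dBFS

Gain reduction = -4 − (-40) = 36 dB; output overshoot = GR / (R − 1) = 36 / 9 = 4 dB.
Threshold = output − output overshoot = -40 − 4 = -44 dBFS.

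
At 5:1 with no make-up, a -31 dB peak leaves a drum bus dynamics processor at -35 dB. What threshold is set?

Let T be the threshold. Output overshoot = (input overshoot)/R, so -35 − T = (-31 − T)/5.
5·(-35 − T) = -31 − T → 4·T = -175 − (-31) = -144.
T = -144/4 = -36 dB.

-36 dB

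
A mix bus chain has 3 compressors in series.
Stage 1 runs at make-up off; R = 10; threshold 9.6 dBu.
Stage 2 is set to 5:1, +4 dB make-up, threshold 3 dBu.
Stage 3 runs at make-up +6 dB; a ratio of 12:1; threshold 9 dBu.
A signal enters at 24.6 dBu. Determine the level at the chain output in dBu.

14.62 dBu

Stage 1: overshoot 15 dB → 15/10 = 1.5 dB → 11.1 dBu.
Stage 2: 11.1 dBu is 8.1 dB over 3 dBu; at 5:1 that becomes 1.62 dB over, giving 4.62 dBu; +4 dB make-up → 8.62 dBu.
Stage 3: below threshold (8.62 ≤ 9); passes unchanged; make-up brings it to 14.62 dBu.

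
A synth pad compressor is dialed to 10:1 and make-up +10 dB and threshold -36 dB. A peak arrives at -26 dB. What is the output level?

The input is 10 dB above the -36 dB threshold.
At 10:1 the overshoot is divided by 10, leaving 1 dB above threshold.
So the level is -36 + 1 = -35 dB; make-up adds 10 dB, giving -25 dB.

-25 dB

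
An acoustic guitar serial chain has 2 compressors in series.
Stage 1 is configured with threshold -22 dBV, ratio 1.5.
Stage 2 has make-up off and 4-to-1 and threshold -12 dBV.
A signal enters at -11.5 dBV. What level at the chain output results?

-15 dBV

Stage 1: 10.5 dB above -22 dBV, reduced 1.5:1 to 7 dB above → -15 dBV.
Stage 2: -15 dBV ≤ -12 dBV, so stage 2 doesn't engage; output -15 dBV.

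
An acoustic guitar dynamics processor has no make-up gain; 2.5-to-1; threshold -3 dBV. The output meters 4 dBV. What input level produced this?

Post-compression overshoot = 4 − (-3) = 7 dB.
Input overshoot = R × output overshoot = 17.5 dB → input = -3 + 17.5 = 14.5 dBV.

14.5 dBV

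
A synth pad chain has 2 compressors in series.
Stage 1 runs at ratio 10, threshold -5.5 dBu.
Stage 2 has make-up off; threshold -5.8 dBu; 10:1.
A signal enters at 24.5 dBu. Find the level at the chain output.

-5.47 dBu

Stage 1: overshoot 30 dB → 30/10 = 3 dB → -2.5 dBu.
Stage 2: overshoot 3.3 dB → 3.3/10 = 0.33 dB → -5.47 dBu.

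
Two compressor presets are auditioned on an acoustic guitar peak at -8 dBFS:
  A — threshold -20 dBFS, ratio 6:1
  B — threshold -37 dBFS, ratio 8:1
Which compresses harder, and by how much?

B, by 15.375 dB

A: overshoot 12 dB → output overshoot 2 dB → GR 10 dB.
B: overshoot 29 dB → output overshoot 3.625 dB → GR 25.375 dB.
B reduces 15.375 dB more.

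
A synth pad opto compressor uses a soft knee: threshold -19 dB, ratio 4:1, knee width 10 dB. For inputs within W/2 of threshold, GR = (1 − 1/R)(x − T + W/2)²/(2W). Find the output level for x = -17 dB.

-18.8375 dB

x − T + W/2 = -17 − (-19) + 5 = 7.
GR = (1 − 1/4) × 7² / 20 = 0.75 × 49 / 20 = 1.8375 dB.
Output = -17 − 1.8375 = -18.8375 dB.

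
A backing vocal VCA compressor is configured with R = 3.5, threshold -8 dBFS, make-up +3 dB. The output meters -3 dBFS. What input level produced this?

-1 dBFS

Remove make-up: -3 − 3 = -6 dBFS.
Post-compression overshoot = -6 − (-8) = 2 dB.
Input overshoot = R × output overshoot = 7 dB → input = -8 + 7 = -1 dBFS.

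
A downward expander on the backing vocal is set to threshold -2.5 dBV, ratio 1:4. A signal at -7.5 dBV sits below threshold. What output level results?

Undershoot = (-2.5) − (-7.5) = 5 dB.
At 1:4, that expands to 20 dB under threshold.
Output = -2.5 − 20 = -22.5 dBV.

-22.5 dBV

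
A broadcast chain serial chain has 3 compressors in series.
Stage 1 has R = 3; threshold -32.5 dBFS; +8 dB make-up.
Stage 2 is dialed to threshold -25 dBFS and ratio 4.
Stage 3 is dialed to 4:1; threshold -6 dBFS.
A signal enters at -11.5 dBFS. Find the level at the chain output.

Stage 1: -11.5 dBFS is 21 dB over -32.5 dBFS; at 3:1 that becomes 7 dB over, giving -25.5 dBFS; +8 dB make-up → -17.5 dBFS.
Stage 2: -17.5 dBFS is 7.5 dB over -25 dBFS; at 4:1 that becomes 1.875 dB over, giving -23.125 dBFS.
Stage 3: below threshold (-23.125 ≤ -6); passes unchanged; output -23.125 dBFS.

-23.125 dBFS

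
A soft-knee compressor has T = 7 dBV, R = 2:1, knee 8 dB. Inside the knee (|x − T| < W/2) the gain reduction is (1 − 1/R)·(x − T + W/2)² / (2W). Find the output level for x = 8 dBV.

x − T + W/2 = 8 − 7 + 4 = 5.
GR = (1 − 1/2) × 5² / 16 = 0.5 × 25 / 16 = 0.78125 dB.
Output = 8 − 0.78125 = 7.21875 dBV.

7.21875 dBV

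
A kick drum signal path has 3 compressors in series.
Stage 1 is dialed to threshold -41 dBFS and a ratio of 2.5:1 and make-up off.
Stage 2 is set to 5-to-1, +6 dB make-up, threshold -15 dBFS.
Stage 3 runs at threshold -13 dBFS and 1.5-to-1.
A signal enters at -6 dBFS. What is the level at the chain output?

-21 dBFS

Stage 1: -6 dBFS is 35 dB over -41 dBFS; at 2.5:1 that becomes 14 dB over, giving -27 dBFS.
Stage 2: below threshold (-27 ≤ -15); passes unchanged; make-up brings it to -21 dBFS.
Stage 3: below threshold (-21 ≤ -13); passes unchanged; output -21 dBFS.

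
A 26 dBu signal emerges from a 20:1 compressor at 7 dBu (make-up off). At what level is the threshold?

6 dBu

Gain reduction = 26 − 7 = 19 dB; output overshoot = GR / (R − 1) = 19 / 19 = 1 dB.
Threshold = output − output overshoot = 7 − 1 = 6 dBu.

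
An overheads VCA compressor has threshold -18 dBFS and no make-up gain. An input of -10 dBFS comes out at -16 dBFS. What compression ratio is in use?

Input overshoot = -10 − (-18) = 8 dB; output overshoot = -16 − (-18) = 2 dB.
Ratio = 8 / 2 = 4.

4:1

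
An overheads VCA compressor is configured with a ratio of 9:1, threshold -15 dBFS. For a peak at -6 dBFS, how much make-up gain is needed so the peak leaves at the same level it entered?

8 dB

The peak compresses to -15 + 9/9 = -14 dBFS.
To reach -6 dBFS requires -6 − (-14) = 8 dB of make-up.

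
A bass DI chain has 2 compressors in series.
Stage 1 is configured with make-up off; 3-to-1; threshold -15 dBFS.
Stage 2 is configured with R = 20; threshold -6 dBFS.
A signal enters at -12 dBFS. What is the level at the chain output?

Stage 1: overshoot 3 dB → 3/3 = 1 dB → -14 dBFS.
Stage 2: below threshold (-14 ≤ -6); passes unchanged; output -14 dBFS.

-14 dBFS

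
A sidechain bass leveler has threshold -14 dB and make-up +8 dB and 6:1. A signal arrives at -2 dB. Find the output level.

-4 dB

Overshoot: -2 − (-14) = 12 dB.
The 12 dB excess becomes 2 dB after 6:1 reduction.
Output = -14 + 2 = -12 dB; make-up adds 8 dB, giving -4 dB.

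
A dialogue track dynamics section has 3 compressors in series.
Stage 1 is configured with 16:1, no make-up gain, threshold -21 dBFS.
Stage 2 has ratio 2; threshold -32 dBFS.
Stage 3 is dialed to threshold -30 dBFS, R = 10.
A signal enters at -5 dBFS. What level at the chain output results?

-29.6 dBFS

Stage 1: overshoot 16 dB → 16/16 = 1 dB → -20 dBFS.
Stage 2: 12 dB above -32 dBFS, reduced 2:1 to 6 dB above → -26 dBFS.
Stage 3: -26 dBFS is 4 dB over -30 dBFS; at 10:1 that becomes 0.4 dB over, giving -29.6 dBFS.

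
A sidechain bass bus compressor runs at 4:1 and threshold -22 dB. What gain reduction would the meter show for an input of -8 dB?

Overshoot = -8 − (-22) = 14 dB.
After 4:1 compression the overshoot becomes 14/4 = 3.5 dB.
GR = overshoot in − overshoot out = 14 − 3.5 = 10.5 dB.

10.5 dB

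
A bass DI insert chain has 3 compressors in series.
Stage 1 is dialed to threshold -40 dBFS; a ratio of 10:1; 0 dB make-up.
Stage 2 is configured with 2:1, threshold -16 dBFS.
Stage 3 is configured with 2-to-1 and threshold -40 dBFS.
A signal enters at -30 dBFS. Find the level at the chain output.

Stage 1: overshoot 10 dB → 10/10 = 1 dB → -39 dBFS.
Stage 2: -39 dBFS ≤ -16 dBFS, so stage 2 doesn't engage; output -39 dBFS.
Stage 3: -39 dBFS is 1 dB over -40 dBFS; at 2:1 that becomes 0.5 dB over, giving -39.5 dBFS.

-39.5 dBFS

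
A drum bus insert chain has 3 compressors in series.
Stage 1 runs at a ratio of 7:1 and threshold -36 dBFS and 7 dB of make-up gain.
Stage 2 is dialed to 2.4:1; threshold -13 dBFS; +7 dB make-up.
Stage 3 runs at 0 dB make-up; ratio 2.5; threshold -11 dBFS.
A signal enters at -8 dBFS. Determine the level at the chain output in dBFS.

-18 dBFS

Stage 1: 28 dB above -36 dBFS, reduced 7:1 to 4 dB above → -32 dBFS; +7 dB make-up → -25 dBFS.
Stage 2: below threshold (-25 ≤ -13); passes unchanged; make-up brings it to -18 dBFS.
Stage 3: -18 dBFS is at or below the -11 dBFS threshold — no compression; output -18 dBFS.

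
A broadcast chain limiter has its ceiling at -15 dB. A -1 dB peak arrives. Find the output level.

-15 dB

The limiter clamps the peak to its -15 dB ceiling.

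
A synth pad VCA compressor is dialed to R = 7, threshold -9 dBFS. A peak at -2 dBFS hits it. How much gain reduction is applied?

The signal is 7 dB above threshold.
At 7:1, output sits 7/7 = 1 dB above threshold.
Gain reduction = 7 − 1 = 6 dB.

6 dB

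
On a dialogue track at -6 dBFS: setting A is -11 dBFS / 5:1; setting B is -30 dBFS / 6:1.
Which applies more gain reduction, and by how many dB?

A: 5 dB over, compressed to 1 dB over, so 4 dB of GR.
B: 24 dB over, compressed to 4 dB over, so 20 dB of GR.
Difference: 16 dB in favour of B.

B, by 16 dB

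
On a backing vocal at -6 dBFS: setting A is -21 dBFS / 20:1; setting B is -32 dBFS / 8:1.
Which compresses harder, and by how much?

A: overshoot 15 dB → output overshoot 0.75 dB → GR 14.25 dB.
B: overshoot 26 dB → output overshoot 3.25 dB → GR 22.75 dB.
Difference: 8.5 dB in favour of B.

B, by 8.5 dB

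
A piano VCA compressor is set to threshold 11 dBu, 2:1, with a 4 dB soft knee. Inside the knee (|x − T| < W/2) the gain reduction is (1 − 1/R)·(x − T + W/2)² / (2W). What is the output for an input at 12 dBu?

11.4375 dBu

x − T + W/2 = 12 − 11 + 2 = 3.
GR = (1 − 1/2) × 3² / 8 = 0.5 × 9 / 8 = 0.5625 dB.
Output = 12 − 0.5625 = 11.4375 dBu.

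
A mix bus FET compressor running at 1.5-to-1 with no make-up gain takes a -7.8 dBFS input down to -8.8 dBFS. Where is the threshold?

-10.8 dBFS

Gain reduction = -7.8 − (-8.8) = 1 dB; output overshoot = GR / (R − 1) = 1 / 0.5 = 2 dB.
Threshold = output − output overshoot = -8.8 − 2 = -10.8 dBFS.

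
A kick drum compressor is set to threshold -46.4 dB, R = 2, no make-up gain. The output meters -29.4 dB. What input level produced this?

-12.4 dB

Post-compression overshoot = -29.4 − (-46.4) = 17 dB.
Input overshoot = R × output overshoot = 34 dB → input = -46.4 + 34 = -12.4 dB.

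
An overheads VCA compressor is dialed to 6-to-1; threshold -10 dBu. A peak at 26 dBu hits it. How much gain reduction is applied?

30 dB

26 dBu exceeds the threshold by 36 dB.
A 6:1 ratio leaves 6 dB of that excess.
So the signal is attenuated by 36 − 6 = 30 dB.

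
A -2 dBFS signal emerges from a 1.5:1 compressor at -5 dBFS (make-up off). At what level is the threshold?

-11 dBFS

Input is 9 dB above T (since output overshoot × R = input overshoot: (-5 − T)·1.5 = -2 − T gives T = -11 dBFS).
Check: -11 + (-2 − (-11))/1.5 = -11 + 6 = -5 dBFS. ✓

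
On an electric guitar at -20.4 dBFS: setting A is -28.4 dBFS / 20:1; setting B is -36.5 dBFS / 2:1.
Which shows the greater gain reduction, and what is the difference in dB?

B, by 0.45 dB

A: 8 dB over, compressed to 0.4 dB over, so 7.6 dB of GR.
B: 16.1 dB over, compressed to 8.05 dB over, so 8.05 dB of GR.
B reduces 0.45 dB more.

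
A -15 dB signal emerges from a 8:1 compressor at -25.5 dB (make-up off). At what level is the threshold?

Let T be the threshold. Output overshoot = (input overshoot)/R, so -25.5 − T = (-15 − T)/8.
8·(-25.5 − T) = -15 − T → 7·T = -204 − (-15) = -189.
T = -189/7 = -27 dB.

-27 dB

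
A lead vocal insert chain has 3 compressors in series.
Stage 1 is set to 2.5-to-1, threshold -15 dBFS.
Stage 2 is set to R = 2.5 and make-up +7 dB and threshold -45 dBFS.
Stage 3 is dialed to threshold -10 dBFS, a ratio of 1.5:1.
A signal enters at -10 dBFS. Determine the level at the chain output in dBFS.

Stage 1: overshoot 5 dB → 5/2.5 = 2 dB → -13 dBFS.
Stage 2: overshoot 32 dB → 32/2.5 = 12.8 dB → -32.2 dBFS; +7 dB make-up → -25.2 dBFS.
Stage 3: below threshold (-25.2 ≤ -10); passes unchanged; output -25.2 dBFS.

-25.2 dBFS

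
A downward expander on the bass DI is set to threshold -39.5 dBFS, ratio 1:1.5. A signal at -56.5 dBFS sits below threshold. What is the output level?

The input is 17 dB below the -39.5 dBFS threshold.
A 1:1.5 expander multiplies undershoot by 1.5: 17 × 1.5 = 25.5 dB below threshold.
Output = -39.5 − 25.5 = -65 dBFS.

-65 dBFS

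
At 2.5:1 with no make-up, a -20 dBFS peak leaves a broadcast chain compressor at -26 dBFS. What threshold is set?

-30 dBFS

Let T be the threshold. Output overshoot = (input overshoot)/R, so -26 − T = (-20 − T)/2.5.
2.5·(-26 − T) = -20 − T → 1.5·T = -65 − (-20) = -45.
T = -45/1.5 = -30 dBFS.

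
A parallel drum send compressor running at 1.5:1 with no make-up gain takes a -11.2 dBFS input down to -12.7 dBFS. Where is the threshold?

-15.7 dBFS

Gain reduction = -11.2 − (-12.7) = 1.5 dB; output overshoot = GR / (R − 1) = 1.5 / 0.5 = 3 dB.
Threshold = output − output overshoot = -12.7 − 3 = -15.7 dBFS.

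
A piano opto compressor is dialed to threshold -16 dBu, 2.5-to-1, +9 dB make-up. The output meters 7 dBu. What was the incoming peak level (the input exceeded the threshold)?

19 dBu

Before make-up, the level was 7 − 9 = -2 dBu.
That's 14 dB above the -16 dBu threshold.
Before 2.5:1 compression the overshoot was 14 × 2.5 = 35 dB, so input = -16 + 35 = 19 dBu.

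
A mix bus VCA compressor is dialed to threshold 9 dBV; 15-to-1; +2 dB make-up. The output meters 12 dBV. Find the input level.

Remove make-up: 12 − 2 = 10 dBV.
That's 1 dB above the 9 dBV threshold.
Before 15:1 compression the overshoot was 1 × 15 = 15 dB, so input = 9 + 15 = 24 dBV.

24 dBV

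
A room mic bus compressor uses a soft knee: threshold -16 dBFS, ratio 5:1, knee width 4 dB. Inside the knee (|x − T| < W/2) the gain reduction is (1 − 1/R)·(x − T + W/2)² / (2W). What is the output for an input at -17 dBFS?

-17.1 dBFS

x − T + W/2 = -17 − (-16) + 2 = 1.
GR = (1 − 1/5) × 1² / 8 = 0.8 × 1 / 8 = 0.1 dB.
Output = -17 − 0.1 = -17.1 dBFS.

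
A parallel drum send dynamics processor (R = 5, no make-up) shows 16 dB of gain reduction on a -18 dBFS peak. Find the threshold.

Let T be the threshold. Output overshoot = (input overshoot)/R, so -34 − T = (-18 − T)/5.
5·(-34 − T) = -18 − T → 4·T = -170 − (-18) = -152.
T = -152/4 = -38 dBFS.

-38 dBFS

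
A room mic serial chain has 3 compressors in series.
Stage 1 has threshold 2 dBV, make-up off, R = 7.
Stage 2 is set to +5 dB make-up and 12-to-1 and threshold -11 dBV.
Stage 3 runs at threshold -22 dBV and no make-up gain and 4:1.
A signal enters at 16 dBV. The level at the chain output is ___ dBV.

Stage 1: 14 dB above 2 dBV, reduced 7:1 to 2 dB above → 4 dBV.
Stage 2: overshoot 15 dB → 15/12 = 1.25 dB → -9.75 dBV; +5 dB make-up → -4.75 dBV.
Stage 3: overshoot 17.25 dB → 17.25/4 = 4.3125 dB → -17.6875 dBV.

-17.6875 dBV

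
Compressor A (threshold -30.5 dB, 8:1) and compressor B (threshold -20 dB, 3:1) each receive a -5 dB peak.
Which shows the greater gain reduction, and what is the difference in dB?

A, by 12.3125 dB

A: 25.5 dB over, compressed to 3.1875 dB over, so 22.3125 dB of GR.
B: 15 dB over, compressed to 5 dB over, so 10 dB of GR.
A reduces 12.3125 dB more.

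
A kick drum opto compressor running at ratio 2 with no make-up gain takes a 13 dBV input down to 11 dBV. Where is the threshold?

Gain reduction = 13 − 11 = 2 dB; output overshoot = GR / (R − 1) = 2 / 1 = 2 dB.
Threshold = output − output overshoot = 11 − 2 = 9 dBV.

9 dBV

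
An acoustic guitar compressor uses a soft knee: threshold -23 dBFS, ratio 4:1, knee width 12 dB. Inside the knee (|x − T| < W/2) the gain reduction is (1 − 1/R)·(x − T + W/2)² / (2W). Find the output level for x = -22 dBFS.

-23.53125 dBFS

x − T + W/2 = -22 − (-23) + 6 = 7.
GR = (1 − 1/4) × 7² / 24 = 0.75 × 49 / 24 = 1.53125 dB.
Output = -22 − 1.53125 = -23.53125 dBFS.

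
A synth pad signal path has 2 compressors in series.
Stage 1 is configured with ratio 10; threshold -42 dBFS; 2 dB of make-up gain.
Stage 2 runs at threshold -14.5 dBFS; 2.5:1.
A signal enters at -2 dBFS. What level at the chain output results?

-36 dBFS

Stage 1: overshoot 40 dB → 40/10 = 4 dB → -38 dBFS; +2 dB make-up → -36 dBFS.
Stage 2: below threshold (-36 ≤ -14.5); passes unchanged; output -36 dBFS.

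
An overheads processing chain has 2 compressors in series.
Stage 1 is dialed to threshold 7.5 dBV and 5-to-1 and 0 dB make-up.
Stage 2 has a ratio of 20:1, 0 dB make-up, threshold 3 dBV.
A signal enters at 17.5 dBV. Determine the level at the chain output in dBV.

3.325 dBV

Stage 1: overshoot 10 dB → 10/5 = 2 dB → 9.5 dBV.
Stage 2: overshoot 6.5 dB → 6.5/20 = 0.325 dB → 3.325 dBV.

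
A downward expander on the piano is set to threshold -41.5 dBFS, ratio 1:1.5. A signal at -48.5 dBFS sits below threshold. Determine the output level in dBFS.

-52 dBFS

Undershoot = (-41.5) − (-48.5) = 7 dB.
At 1:1.5, that expands to 10.5 dB under threshold.
Output = -41.5 − 10.5 = -52 dBFS.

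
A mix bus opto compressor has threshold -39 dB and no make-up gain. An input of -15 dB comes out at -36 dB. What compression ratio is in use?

Input overshoot = -15 − (-39) = 24 dB; output overshoot = -36 − (-39) = 3 dB.
Ratio = 24 / 3 = 8.

8:1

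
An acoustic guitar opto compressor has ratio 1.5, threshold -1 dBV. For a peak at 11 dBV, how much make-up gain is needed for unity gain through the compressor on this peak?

4 dB

Overshoot 12 dB → 12/1.5 = 8 dB after compression, so the compressed level is -1 + 8 = 7 dBV.
Make-up = target − compressed = 11 − 7 = 4 dB.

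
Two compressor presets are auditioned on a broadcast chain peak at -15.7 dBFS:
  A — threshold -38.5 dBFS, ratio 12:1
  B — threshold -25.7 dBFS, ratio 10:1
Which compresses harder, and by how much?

A, by 11.9 dB

A: GR = 22.8 − 22.8/12 = 20.9 dB.
B: GR = 10 − 10/10 = 9 dB.
A reduces 11.9 dB more.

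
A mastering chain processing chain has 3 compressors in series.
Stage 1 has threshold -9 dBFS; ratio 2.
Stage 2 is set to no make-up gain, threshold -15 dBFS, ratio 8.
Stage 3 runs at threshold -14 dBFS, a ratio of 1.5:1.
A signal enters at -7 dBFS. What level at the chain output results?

Stage 1: overshoot 2 dB → 2/2 = 1 dB → -8 dBFS.
Stage 2: overshoot 7 dB → 7/8 = 0.875 dB → -14.125 dBFS.
Stage 3: below threshold (-14.125 ≤ -14); passes unchanged; output -14.125 dBFS.

-14.125 dBFS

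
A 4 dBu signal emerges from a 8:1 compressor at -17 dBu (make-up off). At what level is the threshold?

-20 dBu

Input is 24 dB above T (since output overshoot × R = input overshoot: (-17 − T)·8 = 4 − T gives T = -20 dBu).
Check: -20 + (4 − (-20))/8 = -20 + 3 = -17 dBu. ✓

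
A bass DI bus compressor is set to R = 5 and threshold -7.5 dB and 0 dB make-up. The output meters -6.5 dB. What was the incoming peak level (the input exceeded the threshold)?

-2.5 dB

The compressed level sits -6.5 − (-7.5) = 1 dB over threshold.
Input overshoot = R × output overshoot = 5 dB → input = -7.5 + 5 = -2.5 dB.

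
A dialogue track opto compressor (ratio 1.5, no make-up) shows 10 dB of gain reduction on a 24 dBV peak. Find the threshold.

Let T be the threshold. Output overshoot = (input overshoot)/R, so 14 − T = (24 − T)/1.5.
1.5·(14 − T) = 24 − T → 0.5·T = 21 − 24 = -3.
T = -3/0.5 = -6 dBV.

-6 dBV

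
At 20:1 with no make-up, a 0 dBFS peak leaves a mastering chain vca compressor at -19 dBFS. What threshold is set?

Gain reduction = 0 − (-19) = 19 dB; output overshoot = GR / (R − 1) = 19 / 19 = 1 dB.
Threshold = output − output overshoot = -19 − 1 = -20 dBFS.

-20 dBFS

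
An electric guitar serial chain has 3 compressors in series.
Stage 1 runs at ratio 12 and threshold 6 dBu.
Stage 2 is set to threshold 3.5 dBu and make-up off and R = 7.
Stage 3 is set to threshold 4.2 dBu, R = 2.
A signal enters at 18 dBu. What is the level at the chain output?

Stage 1: 18 dBu is 12 dB over 6 dBu; at 12:1 that becomes 1 dB over, giving 7 dBu.
Stage 2: overshoot 3.5 dB → 3.5/7 = 0.5 dB → 4 dBu.
Stage 3: below threshold (4 ≤ 4.2); passes unchanged; output 4 dBu.

4 dBu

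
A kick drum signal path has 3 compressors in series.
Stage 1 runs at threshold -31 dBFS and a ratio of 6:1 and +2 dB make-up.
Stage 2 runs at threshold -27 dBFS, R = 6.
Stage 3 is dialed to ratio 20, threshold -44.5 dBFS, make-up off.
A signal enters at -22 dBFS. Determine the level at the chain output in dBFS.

-43.65 dBFS

Stage 1: overshoot 9 dB → 9/6 = 1.5 dB → -29.5 dBFS; +2 dB make-up → -27.5 dBFS.
Stage 2: -27.5 dBFS ≤ -27 dBFS, so stage 2 doesn't engage; output -27.5 dBFS.
Stage 3: overshoot 17 dB → 17/20 = 0.85 dB → -43.65 dBFS.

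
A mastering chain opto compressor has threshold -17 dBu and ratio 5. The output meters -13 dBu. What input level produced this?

The compressed level sits -13 − (-17) = 4 dB over threshold.
Undo the ratio: input overshoot = 4 × 5 = 20 dB, giving input = 3 dBu.

3 dBu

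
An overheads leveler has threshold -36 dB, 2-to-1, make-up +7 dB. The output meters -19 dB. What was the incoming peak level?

Stripping the +7 dB make-up gives -26 dB at the gain stage.
That's 10 dB above the -36 dB threshold.
Before 2:1 compression the overshoot was 10 × 2 = 20 dB, so input = -36 + 20 = -16 dB.

-16 dB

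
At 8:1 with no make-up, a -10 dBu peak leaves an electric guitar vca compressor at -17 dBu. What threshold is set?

-18 dBu

Input is 8 dB above T (since output overshoot × R = input overshoot: (-17 − T)·8 = -10 − T gives T = -18 dBu).
Check: -18 + (-10 − (-18))/8 = -18 + 1 = -17 dBu. ✓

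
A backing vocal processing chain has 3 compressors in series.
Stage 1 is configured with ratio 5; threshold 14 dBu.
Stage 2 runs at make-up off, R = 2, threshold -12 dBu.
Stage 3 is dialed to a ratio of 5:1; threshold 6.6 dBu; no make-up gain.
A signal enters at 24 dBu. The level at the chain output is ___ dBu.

Stage 1: 24 dBu is 10 dB over 14 dBu; at 5:1 that becomes 2 dB over, giving 16 dBu.
Stage 2: 28 dB above -12 dBu, reduced 2:1 to 14 dB above → 2 dBu.
Stage 3: 2 dBu ≤ 6.6 dBu, so stage 3 doesn't engage; output 2 dBu.

2 dBu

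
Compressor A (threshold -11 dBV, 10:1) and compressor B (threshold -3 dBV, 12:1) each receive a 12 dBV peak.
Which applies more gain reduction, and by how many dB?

A, by 6.95 dB

A: overshoot 23 dB → output overshoot 2.3 dB → GR 20.7 dB.
B: overshoot 15 dB → output overshoot 1.25 dB → GR 13.75 dB.
A applies 6.95 dB more gain reduction.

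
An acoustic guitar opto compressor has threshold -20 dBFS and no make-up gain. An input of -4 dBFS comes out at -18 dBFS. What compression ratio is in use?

Input overshoot = -4 − (-20) = 16 dB; output overshoot = -18 − (-20) = 2 dB.
Ratio = 16 / 2 = 8.

8:1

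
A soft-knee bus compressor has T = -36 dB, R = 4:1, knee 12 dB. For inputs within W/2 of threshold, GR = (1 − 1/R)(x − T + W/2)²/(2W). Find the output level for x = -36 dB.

x − T + W/2 = -36 − (-36) + 6 = 6.
GR = (1 − 1/4) × 6² / 24 = 0.75 × 36 / 24 = 1.125 dB.
Output = -36 − 1.125 = -37.125 dB.

-37.125 dB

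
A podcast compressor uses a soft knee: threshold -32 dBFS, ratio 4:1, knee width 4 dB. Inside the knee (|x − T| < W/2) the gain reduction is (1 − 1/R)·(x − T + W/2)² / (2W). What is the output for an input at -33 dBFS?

-33.09375 dBFS

x − T + W/2 = -33 − (-32) + 2 = 1.
GR = (1 − 1/4) × 1² / 8 = 0.75 × 1 / 8 = 0.09375 dB.
Output = -33 − 0.09375 = -33.09375 dBFS.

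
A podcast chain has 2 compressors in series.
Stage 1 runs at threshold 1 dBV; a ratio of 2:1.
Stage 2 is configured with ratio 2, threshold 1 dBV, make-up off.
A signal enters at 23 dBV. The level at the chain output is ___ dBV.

6.5 dBV

Stage 1: 23 dBV is 22 dB over 1 dBV; at 2:1 that becomes 11 dB over, giving 12 dBV.
Stage 2: overshoot 11 dB → 11/2 = 5.5 dB → 6.5 dBV.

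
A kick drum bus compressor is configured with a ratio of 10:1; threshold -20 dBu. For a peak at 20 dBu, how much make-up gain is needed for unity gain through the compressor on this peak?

36 dB

Overshoot 40 dB → 40/10 = 4 dB after compression, so the compressed level is -20 + 4 = -16 dBu.
Make-up = target − compressed = 20 − (-16) = 36 dB.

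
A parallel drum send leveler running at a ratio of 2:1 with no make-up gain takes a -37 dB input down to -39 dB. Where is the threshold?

-41 dB

Let T be the threshold. Output overshoot = (input overshoot)/R, so -39 − T = (-37 − T)/2.
2·(-39 − T) = -37 − T → 1·T = -78 − (-37) = -41.
T = -41/1 = -41 dB.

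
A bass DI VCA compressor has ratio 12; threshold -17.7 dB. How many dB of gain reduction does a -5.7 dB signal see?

11 dB

Overshoot = -5.7 − (-17.7) = 12 dB.
After 12:1 compression the overshoot becomes 12/12 = 1 dB.
GR = overshoot in − overshoot out = 12 − 1 = 11 dB.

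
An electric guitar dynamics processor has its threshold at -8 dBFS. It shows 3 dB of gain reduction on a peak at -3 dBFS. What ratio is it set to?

2.5:1

Input overshoot = -3 − (-8) = 5 dB.
Output overshoot = 5 − 3 = 2 dB.
Ratio = input overshoot / output overshoot = 5 / 2 = 2.5.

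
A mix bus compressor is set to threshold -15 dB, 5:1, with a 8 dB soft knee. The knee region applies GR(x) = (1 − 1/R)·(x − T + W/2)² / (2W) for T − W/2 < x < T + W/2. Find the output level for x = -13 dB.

x − T + W/2 = -13 − (-15) + 4 = 6.
GR = (1 − 1/5) × 6² / 16 = 0.8 × 36 / 16 = 1.8 dB.
Output = -13 − 1.8 = -14.8 dB.

-14.8 dB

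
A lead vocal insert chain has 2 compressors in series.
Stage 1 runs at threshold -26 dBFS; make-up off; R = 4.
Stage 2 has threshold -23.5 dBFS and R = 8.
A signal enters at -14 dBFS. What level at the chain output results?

-23.4375 dBFS

Stage 1: -14 dBFS is 12 dB over -26 dBFS; at 4:1 that becomes 3 dB over, giving -23 dBFS.
Stage 2: 0.5 dB above -23.5 dBFS, reduced 8:1 to 0.0625 dB above → -23.4375 dBFS.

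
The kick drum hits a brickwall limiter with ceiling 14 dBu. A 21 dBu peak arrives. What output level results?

A brickwall limiter is an ∞:1 compressor: any input above the ceiling is clamped to 14 dBu.

14 dBu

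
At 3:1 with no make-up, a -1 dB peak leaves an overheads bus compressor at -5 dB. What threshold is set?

-7 dB

Let T be the threshold. Output overshoot = (input overshoot)/R, so -5 − T = (-1 − T)/3.
3·(-5 − T) = -1 − T → 2·T = -15 − (-1) = -14.
T = -14/2 = -7 dB.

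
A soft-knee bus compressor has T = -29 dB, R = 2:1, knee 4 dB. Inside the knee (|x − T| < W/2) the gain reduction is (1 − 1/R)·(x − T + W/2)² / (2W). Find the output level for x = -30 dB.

-30.0625 dB

x − T + W/2 = -30 − (-29) + 2 = 1.
GR = (1 − 1/2) × 1² / 8 = 0.5 × 1 / 8 = 0.0625 dB.
Output = -30 − 0.0625 = -30.0625 dB.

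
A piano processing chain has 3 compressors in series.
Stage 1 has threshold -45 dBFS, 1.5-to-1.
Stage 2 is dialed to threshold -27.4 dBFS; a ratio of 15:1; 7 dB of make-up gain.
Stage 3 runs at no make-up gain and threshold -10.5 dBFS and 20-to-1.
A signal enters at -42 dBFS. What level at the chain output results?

-36 dBFS

Stage 1: -42 dBFS is 3 dB over -45 dBFS; at 1.5:1 that becomes 2 dB over, giving -43 dBFS.
Stage 2: below threshold (-43 ≤ -27.4); passes unchanged; make-up brings it to -36 dBFS.
Stage 3: -36 dBFS is at or below the -10.5 dBFS threshold — no compression; output -36 dBFS.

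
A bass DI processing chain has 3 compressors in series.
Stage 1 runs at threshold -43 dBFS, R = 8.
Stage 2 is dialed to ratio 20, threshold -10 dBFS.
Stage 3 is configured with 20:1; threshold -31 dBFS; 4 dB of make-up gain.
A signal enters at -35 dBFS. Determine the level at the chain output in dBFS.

-38 dBFS

Stage 1: -35 dBFS is 8 dB over -43 dBFS; at 8:1 that becomes 1 dB over, giving -42 dBFS.
Stage 2: below threshold (-42 ≤ -10); passes unchanged; output -42 dBFS.
Stage 3: -42 dBFS is at or below the -31 dBFS threshold — no compression; make-up brings it to -38 dBFS.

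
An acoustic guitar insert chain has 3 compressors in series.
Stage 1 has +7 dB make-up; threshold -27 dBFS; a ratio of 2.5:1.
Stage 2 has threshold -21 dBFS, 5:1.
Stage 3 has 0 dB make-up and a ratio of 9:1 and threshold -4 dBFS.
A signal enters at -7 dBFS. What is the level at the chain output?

-19.2 dBFS

Stage 1: overshoot 20 dB → 20/2.5 = 8 dB → -19 dBFS; +7 dB make-up → -12 dBFS.
Stage 2: overshoot 9 dB → 9/5 = 1.8 dB → -19.2 dBFS.
Stage 3: -19.2 dBFS ≤ -4 dBFS, so stage 3 doesn't engage; output -19.2 dBFS.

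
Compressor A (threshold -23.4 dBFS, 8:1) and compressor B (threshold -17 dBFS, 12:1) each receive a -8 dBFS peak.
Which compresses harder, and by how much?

A, by 5.225 dB

A: 15.4 dB over, compressed to 1.925 dB over, so 13.475 dB of GR.
B: 9 dB over, compressed to 0.75 dB over, so 8.25 dB of GR.
A reduces 5.225 dB more.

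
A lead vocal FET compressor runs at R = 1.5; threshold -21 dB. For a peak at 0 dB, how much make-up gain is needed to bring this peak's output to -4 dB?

The peak compresses to -21 + 21/1.5 = -7 dB.
To reach -4 dB requires -4 − (-7) = 3 dB of make-up.

3 dB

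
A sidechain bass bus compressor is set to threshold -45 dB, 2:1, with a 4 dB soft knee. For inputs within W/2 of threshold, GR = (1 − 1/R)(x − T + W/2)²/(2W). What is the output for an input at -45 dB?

x − T + W/2 = -45 − (-45) + 2 = 2.
GR = (1 − 1/2) × 2² / 8 = 0.5 × 4 / 8 = 0.25 dB.
Output = -45 − 0.25 = -45.25 dB.

-45.25 dB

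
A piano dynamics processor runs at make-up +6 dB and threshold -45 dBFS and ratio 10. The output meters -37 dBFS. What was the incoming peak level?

-25 dBFS

Stripping the +6 dB make-up gives -43 dBFS at the gain stage.
The compressed level sits -43 − (-45) = 2 dB over threshold.
Before 10:1 compression the overshoot was 2 × 10 = 20 dB, so input = -45 + 20 = -25 dBFS.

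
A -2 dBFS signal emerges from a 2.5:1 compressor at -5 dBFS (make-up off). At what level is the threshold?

-7 dBFS

Input is 5 dB above T (since output overshoot × R = input overshoot: (-5 − T)·2.5 = -2 − T gives T = -7 dBFS).
Check: -7 + (-2 − (-7))/2.5 = -7 + 2 = -5 dBFS. ✓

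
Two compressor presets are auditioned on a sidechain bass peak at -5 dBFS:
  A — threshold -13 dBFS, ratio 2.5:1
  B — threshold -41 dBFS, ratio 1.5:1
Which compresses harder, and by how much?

A: GR = 8 − 8/2.5 = 4.8 dB.
B: GR = 36 − 36/1.5 = 12 dB.
Difference: 7.2 dB in favour of B.

B, by 7.2 dB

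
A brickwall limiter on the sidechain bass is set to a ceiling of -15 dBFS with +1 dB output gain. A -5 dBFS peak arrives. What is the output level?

-14 dBFS

The limiter clamps the peak to its -15 dBFS ceiling.
Output gain then adds 1 dB: -15 + 1 = -14 dBFS.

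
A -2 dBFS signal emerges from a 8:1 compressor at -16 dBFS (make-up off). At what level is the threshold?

Input is 16 dB above T (since output overshoot × R = input overshoot: (-16 − T)·8 = -2 − T gives T = -18 dBFS).
Check: -18 + (-2 − (-18))/8 = -18 + 2 = -16 dBFS. ✓

-18 dBFS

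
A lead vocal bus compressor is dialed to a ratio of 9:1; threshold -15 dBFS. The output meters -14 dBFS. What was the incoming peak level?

The compressed level sits -14 − (-15) = 1 dB over threshold.
Undo the ratio: input overshoot = 1 × 9 = 9 dB, giving input = -6 dBFS.

-6 dBFS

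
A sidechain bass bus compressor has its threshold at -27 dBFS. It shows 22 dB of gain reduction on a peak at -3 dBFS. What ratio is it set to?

12:1

Input overshoot = -3 − (-27) = 24 dB.
Output overshoot = 24 − 22 = 2 dB.
Ratio = input overshoot / output overshoot = 24 / 2 = 12.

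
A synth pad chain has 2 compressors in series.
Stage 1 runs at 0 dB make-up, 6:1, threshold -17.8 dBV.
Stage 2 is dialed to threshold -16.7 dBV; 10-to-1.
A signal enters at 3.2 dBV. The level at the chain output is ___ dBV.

Stage 1: 21 dB above -17.8 dBV, reduced 6:1 to 3.5 dB above → -14.3 dBV.
Stage 2: 2.4 dB above -16.7 dBV, reduced 10:1 to 0.24 dB above → -16.46 dBV.

-16.46 dBV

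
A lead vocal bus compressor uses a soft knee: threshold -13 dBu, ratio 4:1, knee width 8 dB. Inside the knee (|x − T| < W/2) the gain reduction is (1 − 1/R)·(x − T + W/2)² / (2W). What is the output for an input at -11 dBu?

-12.6875 dBu

x − T + W/2 = -11 − (-13) + 4 = 6.
GR = (1 − 1/4) × 6² / 16 = 0.75 × 36 / 16 = 1.6875 dB.
Output = -11 − 1.6875 = -12.6875 dBu.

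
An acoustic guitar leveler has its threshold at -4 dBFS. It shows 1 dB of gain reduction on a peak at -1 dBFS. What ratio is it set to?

Input overshoot = -1 − (-4) = 3 dB.
Output overshoot = 3 − 1 = 2 dB.
Ratio = input overshoot / output overshoot = 3 / 2 = 1.5.

1.5:1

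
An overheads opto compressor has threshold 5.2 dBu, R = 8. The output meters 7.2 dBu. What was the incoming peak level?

Post-compression overshoot = 7.2 − 5.2 = 2 dB.
Undo the ratio: input overshoot = 2 × 8 = 16 dB, giving input = 21.2 dBu.

21.2 dBu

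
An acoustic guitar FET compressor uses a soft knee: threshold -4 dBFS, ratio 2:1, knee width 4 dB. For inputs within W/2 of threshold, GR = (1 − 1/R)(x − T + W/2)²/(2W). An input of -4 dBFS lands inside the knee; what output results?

-4.25 dBFS

x − T + W/2 = -4 − (-4) + 2 = 2.
GR = (1 − 1/2) × 2² / 8 = 0.5 × 4 / 8 = 0.25 dB.
Output = -4 − 0.25 = -4.25 dBFS.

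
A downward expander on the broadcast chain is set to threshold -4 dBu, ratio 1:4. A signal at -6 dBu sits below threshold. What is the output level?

-12 dBu

The input is 2 dB below the -4 dBu threshold.
A 1:4 expander multiplies undershoot by 4: 2 × 4 = 8 dB below threshold.
Output = -4 − 8 = -12 dBu.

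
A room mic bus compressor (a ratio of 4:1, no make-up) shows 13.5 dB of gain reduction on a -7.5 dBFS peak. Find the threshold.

-25.5 dBFS

Let T be the threshold. Output overshoot = (input overshoot)/R, so -21 − T = (-7.5 − T)/4.
4·(-21 − T) = -7.5 − T → 3·T = -84 − (-7.5) = -76.5.
T = -76.5/3 = -25.5 dBFS.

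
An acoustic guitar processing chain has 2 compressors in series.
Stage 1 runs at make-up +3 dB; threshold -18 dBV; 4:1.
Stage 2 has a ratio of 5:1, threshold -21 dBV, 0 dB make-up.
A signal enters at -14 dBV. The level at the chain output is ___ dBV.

-19.6 dBV

Stage 1: -14 dBV is 4 dB over -18 dBV; at 4:1 that becomes 1 dB over, giving -17 dBV; +3 dB make-up → -14 dBV.
Stage 2: 7 dB above -21 dBV, reduced 5:1 to 1.4 dB above → -19.6 dBV.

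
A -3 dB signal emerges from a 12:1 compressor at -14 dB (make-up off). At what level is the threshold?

Input is 12 dB above T (since output overshoot × R = input overshoot: (-14 − T)·12 = -3 − T gives T = -15 dB).
Check: -15 + (-3 − (-15))/12 = -15 + 1 = -14 dB. ✓

-15 dB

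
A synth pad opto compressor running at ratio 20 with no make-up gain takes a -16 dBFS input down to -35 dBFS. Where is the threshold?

Input is 20 dB above T (since output overshoot × R = input overshoot: (-35 − T)·20 = -16 − T gives T = -36 dBFS).
Check: -36 + (-16 − (-36))/20 = -36 + 1 = -35 dBFS. ✓

-36 dBFS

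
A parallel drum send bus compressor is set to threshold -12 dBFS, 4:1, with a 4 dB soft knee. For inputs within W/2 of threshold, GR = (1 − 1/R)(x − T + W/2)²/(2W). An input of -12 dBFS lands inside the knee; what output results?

-12.375 dBFS

x − T + W/2 = -12 − (-12) + 2 = 2.
GR = (1 − 1/4) × 2² / 8 = 0.75 × 4 / 8 = 0.375 dB.
Output = -12 − 0.375 = -12.375 dBFS.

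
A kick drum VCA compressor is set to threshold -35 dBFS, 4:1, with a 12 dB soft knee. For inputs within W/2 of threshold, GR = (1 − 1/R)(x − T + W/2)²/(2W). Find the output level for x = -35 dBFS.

x − T + W/2 = -35 − (-35) + 6 = 6.
GR = (1 − 1/4) × 6² / 24 = 0.75 × 36 / 24 = 1.125 dB.
Output = -35 − 1.125 = -36.125 dBFS.

-36.125 dBFS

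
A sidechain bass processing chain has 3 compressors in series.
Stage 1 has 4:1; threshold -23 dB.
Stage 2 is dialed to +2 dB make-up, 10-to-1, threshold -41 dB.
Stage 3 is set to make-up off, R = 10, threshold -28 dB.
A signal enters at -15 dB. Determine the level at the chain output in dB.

Stage 1: overshoot 8 dB → 8/4 = 2 dB → -21 dB.
Stage 2: 20 dB above -41 dB, reduced 10:1 to 2 dB above → -39 dB; +2 dB make-up → -37 dB.
Stage 3: -37 dB ≤ -28 dB, so stage 3 doesn't engage; output -37 dB.

-37 dB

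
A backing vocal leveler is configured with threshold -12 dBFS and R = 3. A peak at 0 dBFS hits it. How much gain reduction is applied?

8 dB

0 dBFS exceeds the threshold by 12 dB.
A 3:1 ratio leaves 4 dB of that excess.
GR = overshoot in − overshoot out = 12 − 4 = 8 dB.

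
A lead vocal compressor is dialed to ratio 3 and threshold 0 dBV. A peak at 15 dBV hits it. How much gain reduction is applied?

Overshoot = 15 − 0 = 15 dB.
A 3:1 ratio leaves 5 dB of that excess.
Gain reduction = 15 − 5 = 10 dB.

10 dB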